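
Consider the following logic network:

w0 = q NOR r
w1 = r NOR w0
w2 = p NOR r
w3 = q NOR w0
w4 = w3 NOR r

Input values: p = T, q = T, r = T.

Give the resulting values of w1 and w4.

w0 = q NOR r = T NOR T = F
w1 = r NOR w0 = T NOR F = F
w3 = q NOR w0 = T NOR F = F
w4 = w3 NOR r = F NOR T = F

w1 = F, w4 = F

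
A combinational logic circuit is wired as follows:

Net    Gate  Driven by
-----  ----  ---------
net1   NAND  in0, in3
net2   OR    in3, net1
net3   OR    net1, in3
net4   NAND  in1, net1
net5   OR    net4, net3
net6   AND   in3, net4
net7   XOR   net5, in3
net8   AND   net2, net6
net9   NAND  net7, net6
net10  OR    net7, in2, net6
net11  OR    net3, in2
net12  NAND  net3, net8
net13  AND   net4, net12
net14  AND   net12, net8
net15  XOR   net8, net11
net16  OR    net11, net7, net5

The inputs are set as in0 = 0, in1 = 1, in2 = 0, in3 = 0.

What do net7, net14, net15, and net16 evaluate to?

net7 = 1; net14 = 0; net15 = 1; net16 = 1

net1 = in0 NAND in3 = 0 NAND 0 = 1
net2 = in3 OR net1 = 0 OR 1 = 1
net3 = net1 OR in3 = 1 OR 0 = 1
net4 = in1 NAND net1 = 1 NAND 1 = 0
net5 = net4 OR net3 = 0 OR 1 = 1
net6 = in3 AND net4 = 0 AND 0 = 0
net7 = net5 XOR in3 = 1 XOR 0 = 1
net8 = net2 AND net6 = 1 AND 0 = 0
net11 = net3 OR in2 = 1 OR 0 = 1
net12 = net3 NAND net8 = 1 NAND 0 = 1
net14 = net12 AND net8 = 1 AND 0 = 0
net15 = net8 XOR net11 = 0 XOR 1 = 1
net16 = net11 OR net7 OR net5 = 1 OR 1 OR 1 = 1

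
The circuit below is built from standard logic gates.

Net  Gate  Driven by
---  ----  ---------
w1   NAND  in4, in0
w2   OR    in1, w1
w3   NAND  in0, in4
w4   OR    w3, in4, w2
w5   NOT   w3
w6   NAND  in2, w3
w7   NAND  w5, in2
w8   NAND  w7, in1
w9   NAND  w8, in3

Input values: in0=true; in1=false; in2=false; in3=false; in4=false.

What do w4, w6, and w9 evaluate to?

w4 = true; w6 = true; w9 = true

w1 = in4 NAND in0 = false NAND true = true
w2 = in1 OR w1 = false OR true = true
w3 = in0 NAND in4 = true NAND false = true
w4 = w3 OR in4 OR w2 = true OR false OR true = true
w5 = NOT w3 = NOT true = false
w6 = in2 NAND w3 = false NAND true = true
w7 = w5 NAND in2 = false NAND false = true
w8 = w7 NAND in1 = true NAND false = true
w9 = w8 NAND in3 = true NAND false = true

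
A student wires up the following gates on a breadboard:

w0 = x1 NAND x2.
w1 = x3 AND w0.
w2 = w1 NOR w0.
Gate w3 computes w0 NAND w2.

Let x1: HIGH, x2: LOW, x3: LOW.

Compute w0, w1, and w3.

w0 = HIGH; w1 = LOW; w3 = HIGH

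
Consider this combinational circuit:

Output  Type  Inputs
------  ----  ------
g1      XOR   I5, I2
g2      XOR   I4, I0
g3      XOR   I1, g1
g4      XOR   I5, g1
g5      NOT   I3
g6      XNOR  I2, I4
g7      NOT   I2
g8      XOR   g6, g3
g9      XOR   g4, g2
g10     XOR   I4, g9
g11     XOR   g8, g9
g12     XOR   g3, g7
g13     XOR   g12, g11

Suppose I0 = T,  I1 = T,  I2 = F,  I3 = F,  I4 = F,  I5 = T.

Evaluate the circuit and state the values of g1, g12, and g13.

g1 = T; g12 = T; g13 = T

g1 = I5 XOR I2 = T XOR F = T
g2 = I4 XOR I0 = F XOR T = T
g3 = I1 XOR g1 = T XOR T = F
g4 = I5 XOR g1 = T XOR T = F
g6 = I2 XNOR I4 = F XNOR F = T
g7 = NOT I2 = NOT F = T
g8 = g6 XOR g3 = T XOR F = T
g9 = g4 XOR g2 = F XOR T = T
g11 = g8 XOR g9 = T XOR T = F
g12 = g3 XOR g7 = F XOR T = T
g13 = g12 XOR g11 = T XOR F = T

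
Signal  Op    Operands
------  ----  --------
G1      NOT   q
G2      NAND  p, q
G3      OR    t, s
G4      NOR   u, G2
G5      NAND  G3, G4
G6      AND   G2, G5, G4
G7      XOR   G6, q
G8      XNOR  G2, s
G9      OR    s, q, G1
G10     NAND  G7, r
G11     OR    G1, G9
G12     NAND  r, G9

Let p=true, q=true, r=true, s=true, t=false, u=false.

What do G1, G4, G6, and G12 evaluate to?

G1 = false; G4 = true; G6 = false; G12 = false

G1 = NOT q = NOT true = false
G2 = p NAND q = true NAND true = false
G3 = t OR s = false OR true = true
G4 = u NOR G2 = false NOR false = true
G5 = G3 NAND G4 = true NAND true = false
G6 = G2 AND G5 AND G4 = false AND false AND true = false
G9 = s OR q OR G1 = true OR true OR false = true
G12 = r NAND G9 = true NAND true = false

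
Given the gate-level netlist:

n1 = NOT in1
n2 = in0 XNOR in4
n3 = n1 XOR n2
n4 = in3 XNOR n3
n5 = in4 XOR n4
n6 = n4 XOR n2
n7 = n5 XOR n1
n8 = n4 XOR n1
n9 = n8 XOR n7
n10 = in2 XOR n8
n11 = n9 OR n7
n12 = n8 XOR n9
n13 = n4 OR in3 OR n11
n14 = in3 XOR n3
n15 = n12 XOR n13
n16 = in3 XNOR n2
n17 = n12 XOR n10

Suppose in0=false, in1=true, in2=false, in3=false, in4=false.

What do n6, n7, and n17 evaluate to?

n1 = NOT in1 = NOT true = false
n2 = in0 XNOR in4 = false XNOR false = true
n3 = n1 XOR n2 = false XOR true = true
n4 = in3 XNOR n3 = false XNOR true = false
n5 = in4 XOR n4 = false XOR false = false
n6 = n4 XOR n2 = false XOR true = true
n7 = n5 XOR n1 = false XOR false = false
n8 = n4 XOR n1 = false XOR false = false
n9 = n8 XOR n7 = false XOR false = false
n10 = in2 XOR n8 = false XOR false = false
n12 = n8 XOR n9 = false XOR false = false
n17 = n12 XOR n10 = false XOR false = false

n6 = true, n7 = false, n17 = false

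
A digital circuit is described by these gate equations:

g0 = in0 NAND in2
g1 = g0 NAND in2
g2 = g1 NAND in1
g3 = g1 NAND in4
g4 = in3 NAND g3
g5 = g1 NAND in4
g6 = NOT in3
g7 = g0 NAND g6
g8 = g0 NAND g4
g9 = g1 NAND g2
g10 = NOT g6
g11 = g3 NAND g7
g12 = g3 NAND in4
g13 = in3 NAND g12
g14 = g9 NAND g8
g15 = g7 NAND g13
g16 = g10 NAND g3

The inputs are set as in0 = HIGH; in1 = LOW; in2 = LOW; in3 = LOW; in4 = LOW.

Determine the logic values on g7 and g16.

g7 = LOW  g16 = HIGH

g0 = in0 NAND in2 = HIGH NAND LOW = HIGH
g1 = g0 NAND in2 = HIGH NAND LOW = HIGH
g3 = g1 NAND in4 = HIGH NAND LOW = HIGH
g6 = NOT in3 = NOT LOW = HIGH
g7 = g0 NAND g6 = HIGH NAND HIGH = LOW
g10 = NOT g6 = NOT HIGH = LOW
g16 = g10 NAND g3 = LOW NAND HIGH = HIGH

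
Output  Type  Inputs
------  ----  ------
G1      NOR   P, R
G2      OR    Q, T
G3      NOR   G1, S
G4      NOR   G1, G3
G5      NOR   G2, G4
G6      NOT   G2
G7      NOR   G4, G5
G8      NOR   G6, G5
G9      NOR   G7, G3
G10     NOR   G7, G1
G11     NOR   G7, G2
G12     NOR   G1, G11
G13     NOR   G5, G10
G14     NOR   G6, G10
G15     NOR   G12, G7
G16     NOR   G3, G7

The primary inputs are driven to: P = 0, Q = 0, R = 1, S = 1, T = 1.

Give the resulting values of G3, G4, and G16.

G3 = 0  G4 = 1  G16 = 1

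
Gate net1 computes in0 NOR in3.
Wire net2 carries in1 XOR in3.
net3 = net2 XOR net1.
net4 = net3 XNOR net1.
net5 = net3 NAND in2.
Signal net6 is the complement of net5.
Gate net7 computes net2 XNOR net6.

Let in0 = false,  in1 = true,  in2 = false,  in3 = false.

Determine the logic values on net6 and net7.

net6 = false; net7 = false

net1 = in0 NOR in3 = false NOR false = true
net2 = in1 XOR in3 = true XOR false = true
net3 = net2 XOR net1 = true XOR true = false
net5 = net3 NAND in2 = false NAND false = true
net6 = NOT net5 = NOT true = false
net7 = net2 XNOR net6 = true XNOR false = false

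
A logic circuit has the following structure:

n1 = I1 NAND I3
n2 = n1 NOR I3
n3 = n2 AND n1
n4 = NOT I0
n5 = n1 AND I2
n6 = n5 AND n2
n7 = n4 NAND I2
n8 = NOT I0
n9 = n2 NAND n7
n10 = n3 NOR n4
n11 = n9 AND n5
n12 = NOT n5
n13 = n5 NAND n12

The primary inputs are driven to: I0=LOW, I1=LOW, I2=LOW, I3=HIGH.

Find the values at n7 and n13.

n7 = HIGH  n13 = HIGH

n1 = I1 NAND I3 = LOW NAND HIGH = HIGH
n4 = NOT I0 = NOT LOW = HIGH
n5 = n1 AND I2 = HIGH AND LOW = LOW
n7 = n4 NAND I2 = HIGH NAND LOW = HIGH
n12 = NOT n5 = NOT LOW = HIGH
n13 = n5 NAND n12 = LOW NAND HIGH = HIGH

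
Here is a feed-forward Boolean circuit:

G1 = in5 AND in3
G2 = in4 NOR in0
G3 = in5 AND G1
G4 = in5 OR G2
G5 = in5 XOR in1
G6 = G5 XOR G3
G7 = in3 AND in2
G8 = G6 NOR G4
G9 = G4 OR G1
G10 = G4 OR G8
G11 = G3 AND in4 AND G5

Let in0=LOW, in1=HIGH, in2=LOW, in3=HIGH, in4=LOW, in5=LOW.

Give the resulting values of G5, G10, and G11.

G5 = HIGH, G10 = HIGH, G11 = LOW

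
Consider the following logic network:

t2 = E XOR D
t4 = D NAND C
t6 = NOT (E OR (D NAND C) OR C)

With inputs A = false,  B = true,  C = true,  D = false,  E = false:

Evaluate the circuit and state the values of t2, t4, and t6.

t2 = false, t4 = true, t6 = false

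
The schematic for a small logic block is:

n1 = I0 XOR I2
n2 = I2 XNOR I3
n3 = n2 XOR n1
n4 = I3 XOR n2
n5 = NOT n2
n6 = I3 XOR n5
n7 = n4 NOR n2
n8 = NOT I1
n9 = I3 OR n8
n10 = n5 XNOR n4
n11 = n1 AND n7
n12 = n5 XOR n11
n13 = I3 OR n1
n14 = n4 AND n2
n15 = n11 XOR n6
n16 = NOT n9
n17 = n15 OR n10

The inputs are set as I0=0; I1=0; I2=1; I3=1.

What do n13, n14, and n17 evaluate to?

n13 = 1  n14 = 0  n17 = 1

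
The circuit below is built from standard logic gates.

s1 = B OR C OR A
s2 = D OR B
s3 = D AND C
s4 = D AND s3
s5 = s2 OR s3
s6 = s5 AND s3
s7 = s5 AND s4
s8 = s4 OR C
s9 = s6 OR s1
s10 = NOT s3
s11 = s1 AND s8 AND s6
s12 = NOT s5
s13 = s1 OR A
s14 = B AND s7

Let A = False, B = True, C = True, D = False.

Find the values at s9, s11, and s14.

s9 = True, s11 = False, s14 = False

s1 = B OR C OR A = True OR True OR False = True
s2 = D OR B = False OR True = True
s3 = D AND C = False AND True = False
s4 = D AND s3 = False AND False = False
s5 = s2 OR s3 = True OR False = True
s6 = s5 AND s3 = True AND False = False
s7 = s5 AND s4 = True AND False = False
s8 = s4 OR C = False OR True = True
s9 = s6 OR s1 = False OR True = True
s11 = s1 AND s8 AND s6 = True AND True AND False = False
s14 = B AND s7 = True AND False = False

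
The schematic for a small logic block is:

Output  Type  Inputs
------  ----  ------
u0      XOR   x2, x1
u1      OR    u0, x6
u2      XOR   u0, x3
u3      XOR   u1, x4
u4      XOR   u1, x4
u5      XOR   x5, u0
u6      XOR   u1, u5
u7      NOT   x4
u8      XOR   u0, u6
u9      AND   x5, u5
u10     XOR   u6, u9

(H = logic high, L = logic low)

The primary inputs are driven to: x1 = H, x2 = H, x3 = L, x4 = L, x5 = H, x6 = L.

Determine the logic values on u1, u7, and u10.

u1 = L, u7 = H, u10 = L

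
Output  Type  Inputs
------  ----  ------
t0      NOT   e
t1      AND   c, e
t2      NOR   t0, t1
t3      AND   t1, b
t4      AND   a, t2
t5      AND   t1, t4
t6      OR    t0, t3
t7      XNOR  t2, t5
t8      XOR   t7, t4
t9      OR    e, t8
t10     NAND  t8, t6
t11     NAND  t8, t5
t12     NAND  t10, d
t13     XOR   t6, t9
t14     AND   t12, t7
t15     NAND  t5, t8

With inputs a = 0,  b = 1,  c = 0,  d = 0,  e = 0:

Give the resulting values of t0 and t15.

t0 = 1, t15 = 1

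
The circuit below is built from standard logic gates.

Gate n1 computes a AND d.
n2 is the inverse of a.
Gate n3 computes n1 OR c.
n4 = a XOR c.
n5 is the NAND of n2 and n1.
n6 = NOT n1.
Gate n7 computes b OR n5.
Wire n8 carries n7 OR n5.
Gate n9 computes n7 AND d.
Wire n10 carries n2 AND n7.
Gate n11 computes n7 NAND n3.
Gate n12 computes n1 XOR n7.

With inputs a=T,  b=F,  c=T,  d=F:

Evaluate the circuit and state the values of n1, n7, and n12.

n1 = a AND d = T AND F = F
n2 = NOT a = NOT T = F
n5 = n2 NAND n1 = F NAND F = T
n7 = b OR n5 = F OR T = T
n12 = n1 XOR n7 = F XOR T = T

n1 = F; n7 = T; n12 = T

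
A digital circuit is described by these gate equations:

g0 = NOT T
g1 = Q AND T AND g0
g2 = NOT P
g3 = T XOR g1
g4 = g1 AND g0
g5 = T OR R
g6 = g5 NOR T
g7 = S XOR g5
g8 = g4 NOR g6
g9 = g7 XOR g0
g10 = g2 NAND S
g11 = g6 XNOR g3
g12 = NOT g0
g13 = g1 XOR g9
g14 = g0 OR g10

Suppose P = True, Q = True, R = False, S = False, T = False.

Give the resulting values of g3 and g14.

g3 = False, g14 = True

g0 = NOT T = NOT False = True
g1 = Q AND T AND g0 = True AND False AND True = False
g2 = NOT P = NOT True = False
g3 = T XOR g1 = False XOR False = False
g10 = g2 NAND S = False NAND False = True
g14 = g0 OR g10 = True OR True = True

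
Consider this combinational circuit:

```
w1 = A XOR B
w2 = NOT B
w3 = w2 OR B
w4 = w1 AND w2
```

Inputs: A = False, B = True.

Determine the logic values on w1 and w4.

w1 = True; w4 = False

w1 = A XOR B = False XOR True = True
w2 = NOT B = NOT True = False
w4 = w1 AND w2 = True AND False = False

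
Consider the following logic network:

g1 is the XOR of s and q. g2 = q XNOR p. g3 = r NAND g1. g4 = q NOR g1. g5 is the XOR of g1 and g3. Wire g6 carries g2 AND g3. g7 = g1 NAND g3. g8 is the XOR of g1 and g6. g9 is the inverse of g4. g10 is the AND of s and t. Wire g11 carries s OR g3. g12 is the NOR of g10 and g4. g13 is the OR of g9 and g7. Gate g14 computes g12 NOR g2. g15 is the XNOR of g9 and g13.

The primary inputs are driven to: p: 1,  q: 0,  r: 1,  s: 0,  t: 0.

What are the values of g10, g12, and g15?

g10 = 0, g12 = 0, g15 = 0

g1 = s XOR q = 0 XOR 0 = 0
g3 = r NAND g1 = 1 NAND 0 = 1
g4 = q NOR g1 = 0 NOR 0 = 1
g7 = g1 NAND g3 = 0 NAND 1 = 1
g9 = NOT g4 = NOT 1 = 0
g10 = s AND t = 0 AND 0 = 0
g12 = g10 NOR g4 = 0 NOR 1 = 0
g13 = g9 OR g7 = 0 OR 1 = 1
g15 = g9 XNOR g13 = 0 XNOR 1 = 0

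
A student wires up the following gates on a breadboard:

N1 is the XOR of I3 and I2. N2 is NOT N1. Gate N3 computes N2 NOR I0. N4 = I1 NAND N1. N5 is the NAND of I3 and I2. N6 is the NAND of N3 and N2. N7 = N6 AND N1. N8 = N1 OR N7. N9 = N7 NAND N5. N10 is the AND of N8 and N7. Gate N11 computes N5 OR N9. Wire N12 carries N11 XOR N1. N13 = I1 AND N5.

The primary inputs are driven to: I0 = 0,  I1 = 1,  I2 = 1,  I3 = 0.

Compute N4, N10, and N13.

N4 = 0  N10 = 1  N13 = 1

N1 = I3 XOR I2 = 0 XOR 1 = 1
N2 = NOT N1 = NOT 1 = 0
N3 = N2 NOR I0 = 0 NOR 0 = 1
N4 = I1 NAND N1 = 1 NAND 1 = 0
N5 = I3 NAND I2 = 0 NAND 1 = 1
N6 = N3 NAND N2 = 1 NAND 0 = 1
N7 = N6 AND N1 = 1 AND 1 = 1
N8 = N1 OR N7 = 1 OR 1 = 1
N10 = N8 AND N7 = 1 AND 1 = 1
N13 = I1 AND N5 = 1 AND 1 = 1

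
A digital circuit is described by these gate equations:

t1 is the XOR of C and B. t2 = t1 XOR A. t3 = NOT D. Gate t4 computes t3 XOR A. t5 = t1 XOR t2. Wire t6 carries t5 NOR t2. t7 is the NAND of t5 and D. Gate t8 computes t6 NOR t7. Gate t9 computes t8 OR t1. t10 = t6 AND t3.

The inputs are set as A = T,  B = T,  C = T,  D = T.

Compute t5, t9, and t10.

t5 = T, t9 = T, t10 = F

t1 = C XOR B = T XOR T = F
t2 = t1 XOR A = F XOR T = T
t3 = NOT D = NOT T = F
t5 = t1 XOR t2 = F XOR T = T
t6 = t5 NOR t2 = T NOR T = F
t7 = t5 NAND D = T NAND T = F
t8 = t6 NOR t7 = F NOR F = T
t9 = t8 OR t1 = T OR F = T
t10 = t6 AND t3 = F AND F = F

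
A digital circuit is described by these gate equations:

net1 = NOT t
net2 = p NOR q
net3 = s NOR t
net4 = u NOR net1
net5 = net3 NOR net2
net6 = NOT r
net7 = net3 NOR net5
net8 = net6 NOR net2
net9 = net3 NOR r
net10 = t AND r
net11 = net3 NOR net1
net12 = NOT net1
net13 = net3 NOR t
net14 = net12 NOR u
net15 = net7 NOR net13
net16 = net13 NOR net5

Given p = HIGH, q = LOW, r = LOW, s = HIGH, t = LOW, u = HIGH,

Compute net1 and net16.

net1 = NOT t = NOT LOW = HIGH
net2 = p NOR q = HIGH NOR LOW = LOW
net3 = s NOR t = HIGH NOR LOW = LOW
net5 = net3 NOR net2 = LOW NOR LOW = HIGH
net13 = net3 NOR t = LOW NOR LOW = HIGH
net16 = net13 NOR net5 = HIGH NOR HIGH = LOW

net1 = HIGH, net16 = LOW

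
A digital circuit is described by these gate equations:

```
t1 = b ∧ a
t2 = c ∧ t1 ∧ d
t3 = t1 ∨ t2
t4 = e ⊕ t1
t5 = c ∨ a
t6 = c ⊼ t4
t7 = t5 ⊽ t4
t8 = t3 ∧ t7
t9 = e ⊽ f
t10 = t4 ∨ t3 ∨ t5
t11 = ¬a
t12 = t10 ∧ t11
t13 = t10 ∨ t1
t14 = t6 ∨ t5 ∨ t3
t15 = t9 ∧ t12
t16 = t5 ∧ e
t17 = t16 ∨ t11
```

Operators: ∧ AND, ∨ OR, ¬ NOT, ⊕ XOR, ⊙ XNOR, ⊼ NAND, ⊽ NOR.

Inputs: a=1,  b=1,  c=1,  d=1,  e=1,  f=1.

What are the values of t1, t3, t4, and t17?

t1 = 1, t3 = 1, t4 = 0, t17 = 1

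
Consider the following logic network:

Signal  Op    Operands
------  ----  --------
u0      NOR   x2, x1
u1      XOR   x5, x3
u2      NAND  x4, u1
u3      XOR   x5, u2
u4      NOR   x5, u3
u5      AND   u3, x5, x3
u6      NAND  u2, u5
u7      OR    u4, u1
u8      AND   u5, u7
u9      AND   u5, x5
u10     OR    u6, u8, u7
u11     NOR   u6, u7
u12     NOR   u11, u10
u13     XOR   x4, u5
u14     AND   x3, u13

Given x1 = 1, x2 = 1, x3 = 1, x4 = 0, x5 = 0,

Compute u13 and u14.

u13 = 0  u14 = 0

u1 = x5 XOR x3 = 0 XOR 1 = 1
u2 = x4 NAND u1 = 0 NAND 1 = 1
u3 = x5 XOR u2 = 0 XOR 1 = 1
u5 = u3 AND x5 AND x3 = 1 AND 0 AND 1 = 0
u13 = x4 XOR u5 = 0 XOR 0 = 0
u14 = x3 AND u13 = 1 AND 0 = 0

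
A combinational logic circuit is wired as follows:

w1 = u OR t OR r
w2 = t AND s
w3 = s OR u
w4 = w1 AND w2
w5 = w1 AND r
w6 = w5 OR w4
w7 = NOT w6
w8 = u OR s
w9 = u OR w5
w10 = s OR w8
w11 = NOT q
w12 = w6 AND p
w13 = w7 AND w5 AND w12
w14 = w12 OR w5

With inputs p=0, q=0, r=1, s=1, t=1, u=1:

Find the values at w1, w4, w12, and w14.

w1 = u OR t OR r = 1 OR 1 OR 1 = 1
w2 = t AND s = 1 AND 1 = 1
w4 = w1 AND w2 = 1 AND 1 = 1
w5 = w1 AND r = 1 AND 1 = 1
w6 = w5 OR w4 = 1 OR 1 = 1
w12 = w6 AND p = 1 AND 0 = 0
w14 = w12 OR w5 = 0 OR 1 = 1

w1 = 1; w4 = 1; w12 = 0; w14 = 1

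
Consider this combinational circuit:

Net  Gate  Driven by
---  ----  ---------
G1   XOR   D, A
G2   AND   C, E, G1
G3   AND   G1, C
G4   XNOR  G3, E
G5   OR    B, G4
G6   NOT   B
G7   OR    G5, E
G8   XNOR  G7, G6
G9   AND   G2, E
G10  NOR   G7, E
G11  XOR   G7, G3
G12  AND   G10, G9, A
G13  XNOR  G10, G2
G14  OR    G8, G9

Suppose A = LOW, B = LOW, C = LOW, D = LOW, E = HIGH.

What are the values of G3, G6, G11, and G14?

G3 = LOW  G6 = HIGH  G11 = HIGH  G14 = HIGH

G1 = D XOR A = LOW XOR LOW = LOW
G2 = C AND E AND G1 = LOW AND HIGH AND LOW = LOW
G3 = G1 AND C = LOW AND LOW = LOW
G4 = G3 XNOR E = LOW XNOR HIGH = LOW
G5 = B OR G4 = LOW OR LOW = LOW
G6 = NOT B = NOT LOW = HIGH
G7 = G5 OR E = LOW OR HIGH = HIGH
G8 = G7 XNOR G6 = HIGH XNOR HIGH = HIGH
G9 = G2 AND E = LOW AND HIGH = LOW
G11 = G7 XOR G3 = HIGH XOR LOW = HIGH
G14 = G8 OR G9 = HIGH OR LOW = HIGH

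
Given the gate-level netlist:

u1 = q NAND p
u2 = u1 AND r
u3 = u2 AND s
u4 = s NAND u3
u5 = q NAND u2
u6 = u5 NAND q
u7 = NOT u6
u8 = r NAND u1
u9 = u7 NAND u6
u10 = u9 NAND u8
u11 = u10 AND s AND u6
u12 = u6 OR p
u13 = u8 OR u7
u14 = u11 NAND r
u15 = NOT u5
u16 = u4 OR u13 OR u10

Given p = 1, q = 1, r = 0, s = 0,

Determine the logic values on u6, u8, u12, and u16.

u6 = 0, u8 = 1, u12 = 1, u16 = 1

u1 = q NAND p = 1 NAND 1 = 0
u2 = u1 AND r = 0 AND 0 = 0
u3 = u2 AND s = 0 AND 0 = 0
u4 = s NAND u3 = 0 NAND 0 = 1
u5 = q NAND u2 = 1 NAND 0 = 1
u6 = u5 NAND q = 1 NAND 1 = 0
u7 = NOT u6 = NOT 0 = 1
u8 = r NAND u1 = 0 NAND 0 = 1
u9 = u7 NAND u6 = 1 NAND 0 = 1
u10 = u9 NAND u8 = 1 NAND 1 = 0
u12 = u6 OR p = 0 OR 1 = 1
u13 = u8 OR u7 = 1 OR 1 = 1
u16 = u4 OR u13 OR u10 = 1 OR 1 OR 0 = 1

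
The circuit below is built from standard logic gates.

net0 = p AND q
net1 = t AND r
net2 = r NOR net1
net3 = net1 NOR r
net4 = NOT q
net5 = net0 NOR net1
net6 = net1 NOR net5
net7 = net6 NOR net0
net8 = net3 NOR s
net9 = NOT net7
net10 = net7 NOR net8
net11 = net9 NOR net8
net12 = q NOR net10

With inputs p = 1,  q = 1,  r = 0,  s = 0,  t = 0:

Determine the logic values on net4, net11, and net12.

net4 = 0, net11 = 0, net12 = 0

net0 = p AND q = 1 AND 1 = 1
net1 = t AND r = 0 AND 0 = 0
net3 = net1 NOR r = 0 NOR 0 = 1
net4 = NOT q = NOT 1 = 0
net5 = net0 NOR net1 = 1 NOR 0 = 0
net6 = net1 NOR net5 = 0 NOR 0 = 1
net7 = net6 NOR net0 = 1 NOR 1 = 0
net8 = net3 NOR s = 1 NOR 0 = 0
net9 = NOT net7 = NOT 0 = 1
net10 = net7 NOR net8 = 0 NOR 0 = 1
net11 = net9 NOR net8 = 1 NOR 0 = 0
net12 = q NOR net10 = 1 NOR 1 = 0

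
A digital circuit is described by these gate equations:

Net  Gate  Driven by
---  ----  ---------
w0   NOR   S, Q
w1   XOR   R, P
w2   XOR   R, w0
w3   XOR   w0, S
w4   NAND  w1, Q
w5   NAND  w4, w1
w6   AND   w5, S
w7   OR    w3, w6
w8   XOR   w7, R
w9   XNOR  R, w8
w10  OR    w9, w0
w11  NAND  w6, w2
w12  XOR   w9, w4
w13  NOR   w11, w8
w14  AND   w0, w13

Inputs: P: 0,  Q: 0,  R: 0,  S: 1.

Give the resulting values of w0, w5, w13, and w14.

w0 = S NOR Q = 1 NOR 0 = 0
w1 = R XOR P = 0 XOR 0 = 0
w2 = R XOR w0 = 0 XOR 0 = 0
w3 = w0 XOR S = 0 XOR 1 = 1
w4 = w1 NAND Q = 0 NAND 0 = 1
w5 = w4 NAND w1 = 1 NAND 0 = 1
w6 = w5 AND S = 1 AND 1 = 1
w7 = w3 OR w6 = 1 OR 1 = 1
w8 = w7 XOR R = 1 XOR 0 = 1
w11 = w6 NAND w2 = 1 NAND 0 = 1
w13 = w11 NOR w8 = 1 NOR 1 = 0
w14 = w0 AND w13 = 0 AND 0 = 0

w0 = 0; w5 = 1; w13 = 0; w14 = 0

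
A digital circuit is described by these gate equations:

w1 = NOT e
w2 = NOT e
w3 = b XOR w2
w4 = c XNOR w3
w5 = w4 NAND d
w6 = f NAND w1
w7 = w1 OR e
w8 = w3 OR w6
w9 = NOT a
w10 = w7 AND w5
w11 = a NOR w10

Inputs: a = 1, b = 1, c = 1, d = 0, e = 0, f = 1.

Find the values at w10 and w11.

w10 = 1, w11 = 0

w1 = NOT e = NOT 0 = 1
w2 = NOT e = NOT 0 = 1
w3 = b XOR w2 = 1 XOR 1 = 0
w4 = c XNOR w3 = 1 XNOR 0 = 0
w5 = w4 NAND d = 0 NAND 0 = 1
w7 = w1 OR e = 1 OR 0 = 1
w10 = w7 AND w5 = 1 AND 1 = 1
w11 = a NOR w10 = 1 NOR 1 = 0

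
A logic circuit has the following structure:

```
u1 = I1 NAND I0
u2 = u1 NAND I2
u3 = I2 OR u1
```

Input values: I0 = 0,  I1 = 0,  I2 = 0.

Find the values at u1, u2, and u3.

u1 = 1  u2 = 1  u3 = 1

u1 = I1 NAND I0 = 0 NAND 0 = 1
u2 = u1 NAND I2 = 1 NAND 0 = 1
u3 = I2 OR u1 = 0 OR 1 = 1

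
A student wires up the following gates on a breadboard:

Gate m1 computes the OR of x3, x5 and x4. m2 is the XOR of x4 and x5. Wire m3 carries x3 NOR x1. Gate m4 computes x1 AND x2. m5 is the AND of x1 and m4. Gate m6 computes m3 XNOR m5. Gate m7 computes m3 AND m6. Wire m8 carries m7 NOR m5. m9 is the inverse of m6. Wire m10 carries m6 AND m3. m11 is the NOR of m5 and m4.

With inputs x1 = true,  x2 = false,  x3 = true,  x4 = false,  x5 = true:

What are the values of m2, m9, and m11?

m2 = x4 XOR x5 = false XOR true = true
m3 = x3 NOR x1 = true NOR true = false
m4 = x1 AND x2 = true AND false = false
m5 = x1 AND m4 = true AND false = false
m6 = m3 XNOR m5 = false XNOR false = true
m9 = NOT m6 = NOT true = false
m11 = m5 NOR m4 = false NOR false = true

m2 = true, m9 = false, m11 = true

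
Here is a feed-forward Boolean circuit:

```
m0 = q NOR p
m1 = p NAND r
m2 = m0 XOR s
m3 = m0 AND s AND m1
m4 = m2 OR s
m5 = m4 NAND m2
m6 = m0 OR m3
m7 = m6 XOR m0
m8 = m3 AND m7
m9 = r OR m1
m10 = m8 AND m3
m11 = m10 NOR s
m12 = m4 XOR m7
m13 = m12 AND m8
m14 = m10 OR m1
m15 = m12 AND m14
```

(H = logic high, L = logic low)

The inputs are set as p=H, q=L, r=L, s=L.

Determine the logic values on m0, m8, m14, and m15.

m0 = L  m8 = L  m14 = H  m15 = L

m0 = q NOR p = L NOR H = L
m1 = p NAND r = H NAND L = H
m2 = m0 XOR s = L XOR L = L
m3 = m0 AND s AND m1 = L AND L AND H = L
m4 = m2 OR s = L OR L = L
m6 = m0 OR m3 = L OR L = L
m7 = m6 XOR m0 = L XOR L = L
m8 = m3 AND m7 = L AND L = L
m10 = m8 AND m3 = L AND L = L
m12 = m4 XOR m7 = L XOR L = L
m14 = m10 OR m1 = L OR H = H
m15 = m12 AND m14 = L AND H = L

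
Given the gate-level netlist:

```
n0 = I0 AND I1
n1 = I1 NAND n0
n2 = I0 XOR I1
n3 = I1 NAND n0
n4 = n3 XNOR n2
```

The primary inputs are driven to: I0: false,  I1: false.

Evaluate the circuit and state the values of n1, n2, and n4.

n1 = true  n2 = false  n4 = false

n0 = I0 AND I1 = false AND false = false
n1 = I1 NAND n0 = false NAND false = true
n2 = I0 XOR I1 = false XOR false = false
n3 = I1 NAND n0 = false NAND false = true
n4 = n3 XNOR n2 = true XNOR false = false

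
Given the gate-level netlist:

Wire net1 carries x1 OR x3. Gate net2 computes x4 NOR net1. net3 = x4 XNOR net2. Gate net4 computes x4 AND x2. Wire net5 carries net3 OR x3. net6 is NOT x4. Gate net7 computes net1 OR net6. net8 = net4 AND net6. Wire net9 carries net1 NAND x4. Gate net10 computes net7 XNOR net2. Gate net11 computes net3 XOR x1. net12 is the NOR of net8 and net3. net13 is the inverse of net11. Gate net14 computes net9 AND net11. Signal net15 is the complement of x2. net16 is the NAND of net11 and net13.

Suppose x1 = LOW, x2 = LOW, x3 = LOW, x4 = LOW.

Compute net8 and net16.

net8 = LOW, net16 = HIGH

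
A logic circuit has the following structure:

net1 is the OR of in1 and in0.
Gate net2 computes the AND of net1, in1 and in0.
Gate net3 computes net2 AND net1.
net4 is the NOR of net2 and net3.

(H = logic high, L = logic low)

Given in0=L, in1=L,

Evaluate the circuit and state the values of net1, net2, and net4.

net1 = L, net2 = L, net4 = H

net1 = in1 OR in0 = L OR L = L
net2 = net1 AND in1 AND in0 = L AND L AND L = L
net3 = net2 AND net1 = L AND L = L
net4 = net2 NOR net3 = L NOR L = H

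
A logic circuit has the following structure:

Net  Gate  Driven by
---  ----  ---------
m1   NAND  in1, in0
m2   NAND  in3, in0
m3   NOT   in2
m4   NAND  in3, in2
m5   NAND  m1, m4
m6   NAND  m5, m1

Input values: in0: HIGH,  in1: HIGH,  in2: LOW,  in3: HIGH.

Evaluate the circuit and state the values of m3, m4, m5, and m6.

m3 = HIGH; m4 = HIGH; m5 = HIGH; m6 = HIGH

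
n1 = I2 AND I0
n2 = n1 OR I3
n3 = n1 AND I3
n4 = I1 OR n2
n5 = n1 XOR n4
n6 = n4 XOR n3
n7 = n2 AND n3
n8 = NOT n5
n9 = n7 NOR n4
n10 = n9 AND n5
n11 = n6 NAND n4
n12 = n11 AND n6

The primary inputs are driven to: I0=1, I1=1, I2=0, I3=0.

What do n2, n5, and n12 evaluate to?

n1 = I2 AND I0 = 0 AND 1 = 0
n2 = n1 OR I3 = 0 OR 0 = 0
n3 = n1 AND I3 = 0 AND 0 = 0
n4 = I1 OR n2 = 1 OR 0 = 1
n5 = n1 XOR n4 = 0 XOR 1 = 1
n6 = n4 XOR n3 = 1 XOR 0 = 1
n11 = n6 NAND n4 = 1 NAND 1 = 0
n12 = n11 AND n6 = 0 AND 1 = 0

n2 = 0  n5 = 1  n12 = 0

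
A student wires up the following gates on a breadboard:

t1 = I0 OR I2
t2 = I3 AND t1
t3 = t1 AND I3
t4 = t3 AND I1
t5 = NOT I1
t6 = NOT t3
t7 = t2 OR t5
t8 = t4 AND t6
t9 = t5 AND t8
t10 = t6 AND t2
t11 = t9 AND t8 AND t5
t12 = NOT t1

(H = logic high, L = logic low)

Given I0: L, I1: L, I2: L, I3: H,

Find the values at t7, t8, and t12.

t1 = I0 OR I2 = L OR L = L
t2 = I3 AND t1 = H AND L = L
t3 = t1 AND I3 = L AND H = L
t4 = t3 AND I1 = L AND L = L
t5 = NOT I1 = NOT L = H
t6 = NOT t3 = NOT L = H
t7 = t2 OR t5 = L OR H = H
t8 = t4 AND t6 = L AND H = L
t12 = NOT t1 = NOT L = H

t7 = H  t8 = L  t12 = H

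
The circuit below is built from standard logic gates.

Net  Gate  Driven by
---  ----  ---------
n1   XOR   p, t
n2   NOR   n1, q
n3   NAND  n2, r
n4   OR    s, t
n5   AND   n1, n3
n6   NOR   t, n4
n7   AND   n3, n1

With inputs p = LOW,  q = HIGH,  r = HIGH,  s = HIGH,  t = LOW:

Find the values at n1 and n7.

n1 = LOW, n7 = LOW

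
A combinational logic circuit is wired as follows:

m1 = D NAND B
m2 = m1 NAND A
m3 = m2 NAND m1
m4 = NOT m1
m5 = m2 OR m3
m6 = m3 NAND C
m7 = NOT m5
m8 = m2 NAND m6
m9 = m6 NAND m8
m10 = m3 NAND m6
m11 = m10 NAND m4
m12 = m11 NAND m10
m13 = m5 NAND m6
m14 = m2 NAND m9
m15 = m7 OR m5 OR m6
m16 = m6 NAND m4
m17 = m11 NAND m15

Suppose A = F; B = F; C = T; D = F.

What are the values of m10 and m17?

m1 = D NAND B = F NAND F = T
m2 = m1 NAND A = T NAND F = T
m3 = m2 NAND m1 = T NAND T = F
m4 = NOT m1 = NOT T = F
m5 = m2 OR m3 = T OR F = T
m6 = m3 NAND C = F NAND T = T
m7 = NOT m5 = NOT T = F
m10 = m3 NAND m6 = F NAND T = T
m11 = m10 NAND m4 = T NAND F = T
m15 = m7 OR m5 OR m6 = F OR T OR T = T
m17 = m11 NAND m15 = T NAND T = F

m10 = T, m17 = F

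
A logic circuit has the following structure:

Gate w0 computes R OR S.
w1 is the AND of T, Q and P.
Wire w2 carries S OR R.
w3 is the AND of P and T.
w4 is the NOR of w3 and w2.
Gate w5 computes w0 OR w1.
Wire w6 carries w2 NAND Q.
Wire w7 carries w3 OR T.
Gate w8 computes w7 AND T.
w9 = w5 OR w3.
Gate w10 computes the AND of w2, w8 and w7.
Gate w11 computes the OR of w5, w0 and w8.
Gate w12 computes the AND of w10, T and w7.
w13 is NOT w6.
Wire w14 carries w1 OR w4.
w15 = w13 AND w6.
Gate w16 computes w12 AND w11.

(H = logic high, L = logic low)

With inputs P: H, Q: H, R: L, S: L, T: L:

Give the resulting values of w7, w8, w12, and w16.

w7 = L, w8 = L, w12 = L, w16 = L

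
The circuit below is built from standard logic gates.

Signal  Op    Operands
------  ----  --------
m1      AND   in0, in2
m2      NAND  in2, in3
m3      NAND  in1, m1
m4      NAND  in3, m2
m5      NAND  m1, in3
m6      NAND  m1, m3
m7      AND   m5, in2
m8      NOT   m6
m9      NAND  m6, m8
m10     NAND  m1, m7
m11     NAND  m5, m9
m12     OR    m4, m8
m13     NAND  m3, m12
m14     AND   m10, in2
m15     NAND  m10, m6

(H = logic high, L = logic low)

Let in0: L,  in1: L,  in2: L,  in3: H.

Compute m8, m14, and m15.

m8 = L; m14 = L; m15 = L

m1 = in0 AND in2 = L AND L = L
m3 = in1 NAND m1 = L NAND L = H
m5 = m1 NAND in3 = L NAND H = H
m6 = m1 NAND m3 = L NAND H = H
m7 = m5 AND in2 = H AND L = L
m8 = NOT m6 = NOT H = L
m10 = m1 NAND m7 = L NAND L = H
m14 = m10 AND in2 = H AND L = L
m15 = m10 NAND m6 = H NAND H = L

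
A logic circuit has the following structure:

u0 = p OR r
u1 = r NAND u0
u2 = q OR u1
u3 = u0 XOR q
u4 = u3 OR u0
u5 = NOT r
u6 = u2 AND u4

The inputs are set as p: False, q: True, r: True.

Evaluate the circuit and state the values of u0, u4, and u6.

u0 = True  u4 = True  u6 = True

u0 = p OR r = False OR True = True
u1 = r NAND u0 = True NAND True = False
u2 = q OR u1 = True OR False = True
u3 = u0 XOR q = True XOR True = False
u4 = u3 OR u0 = False OR True = True
u6 = u2 AND u4 = True AND True = True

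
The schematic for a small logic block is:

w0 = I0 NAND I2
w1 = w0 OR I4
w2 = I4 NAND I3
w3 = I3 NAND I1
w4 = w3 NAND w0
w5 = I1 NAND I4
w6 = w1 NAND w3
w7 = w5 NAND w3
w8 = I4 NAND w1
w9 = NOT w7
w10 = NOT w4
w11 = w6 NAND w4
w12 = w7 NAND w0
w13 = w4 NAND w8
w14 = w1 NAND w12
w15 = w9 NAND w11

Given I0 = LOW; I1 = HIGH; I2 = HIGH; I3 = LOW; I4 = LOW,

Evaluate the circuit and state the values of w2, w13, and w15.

w2 = HIGH, w13 = HIGH, w15 = LOW

w0 = I0 NAND I2 = LOW NAND HIGH = HIGH
w1 = w0 OR I4 = HIGH OR LOW = HIGH
w2 = I4 NAND I3 = LOW NAND LOW = HIGH
w3 = I3 NAND I1 = LOW NAND HIGH = HIGH
w4 = w3 NAND w0 = HIGH NAND HIGH = LOW
w5 = I1 NAND I4 = HIGH NAND LOW = HIGH
w6 = w1 NAND w3 = HIGH NAND HIGH = LOW
w7 = w5 NAND w3 = HIGH NAND HIGH = LOW
w8 = I4 NAND w1 = LOW NAND HIGH = HIGH
w9 = NOT w7 = NOT LOW = HIGH
w11 = w6 NAND w4 = LOW NAND LOW = HIGH
w13 = w4 NAND w8 = LOW NAND HIGH = HIGH
w15 = w9 NAND w11 = HIGH NAND HIGH = LOW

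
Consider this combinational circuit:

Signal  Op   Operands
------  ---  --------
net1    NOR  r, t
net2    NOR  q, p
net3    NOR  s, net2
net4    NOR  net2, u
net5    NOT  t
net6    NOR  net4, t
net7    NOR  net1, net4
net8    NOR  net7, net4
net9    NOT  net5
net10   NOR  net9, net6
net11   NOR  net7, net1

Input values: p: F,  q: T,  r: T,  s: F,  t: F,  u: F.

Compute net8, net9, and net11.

net1 = r NOR t = T NOR F = F
net2 = q NOR p = T NOR F = F
net4 = net2 NOR u = F NOR F = T
net5 = NOT t = NOT F = T
net7 = net1 NOR net4 = F NOR T = F
net8 = net7 NOR net4 = F NOR T = F
net9 = NOT net5 = NOT T = F
net11 = net7 NOR net1 = F NOR F = T

net8 = F, net9 = F, net11 = T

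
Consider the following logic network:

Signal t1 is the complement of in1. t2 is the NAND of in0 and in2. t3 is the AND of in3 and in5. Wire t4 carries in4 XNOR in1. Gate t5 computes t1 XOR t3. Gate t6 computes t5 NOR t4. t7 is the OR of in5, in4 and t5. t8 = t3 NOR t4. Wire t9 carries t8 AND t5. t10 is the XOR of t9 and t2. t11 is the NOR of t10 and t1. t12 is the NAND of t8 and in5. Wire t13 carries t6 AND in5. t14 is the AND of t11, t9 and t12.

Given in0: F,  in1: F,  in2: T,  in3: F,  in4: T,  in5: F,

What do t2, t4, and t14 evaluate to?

t1 = NOT in1 = NOT F = T
t2 = in0 NAND in2 = F NAND T = T
t3 = in3 AND in5 = F AND F = F
t4 = in4 XNOR in1 = T XNOR F = F
t5 = t1 XOR t3 = T XOR F = T
t8 = t3 NOR t4 = F NOR F = T
t9 = t8 AND t5 = T AND T = T
t10 = t9 XOR t2 = T XOR T = F
t11 = t10 NOR t1 = F NOR T = F
t12 = t8 NAND in5 = T NAND F = T
t14 = t11 AND t9 AND t12 = F AND T AND T = F

t2 = T, t4 = F, t14 = F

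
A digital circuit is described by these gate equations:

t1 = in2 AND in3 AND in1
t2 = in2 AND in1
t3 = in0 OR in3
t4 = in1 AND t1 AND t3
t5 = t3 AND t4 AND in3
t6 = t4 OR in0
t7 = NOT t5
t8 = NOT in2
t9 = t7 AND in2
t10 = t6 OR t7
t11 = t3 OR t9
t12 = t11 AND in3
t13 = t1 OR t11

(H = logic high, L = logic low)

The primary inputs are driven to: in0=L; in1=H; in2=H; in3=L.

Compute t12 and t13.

t12 = L, t13 = H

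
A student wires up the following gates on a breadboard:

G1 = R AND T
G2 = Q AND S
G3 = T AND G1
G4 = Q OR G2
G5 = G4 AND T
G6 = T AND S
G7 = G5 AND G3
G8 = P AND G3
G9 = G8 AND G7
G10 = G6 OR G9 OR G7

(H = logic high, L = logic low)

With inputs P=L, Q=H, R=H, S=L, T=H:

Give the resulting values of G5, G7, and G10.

G1 = R AND T = H AND H = H
G2 = Q AND S = H AND L = L
G3 = T AND G1 = H AND H = H
G4 = Q OR G2 = H OR L = H
G5 = G4 AND T = H AND H = H
G6 = T AND S = H AND L = L
G7 = G5 AND G3 = H AND H = H
G8 = P AND G3 = L AND H = L
G9 = G8 AND G7 = L AND H = L
G10 = G6 OR G9 OR G7 = L OR L OR H = H

G5 = H, G7 = H, G10 = H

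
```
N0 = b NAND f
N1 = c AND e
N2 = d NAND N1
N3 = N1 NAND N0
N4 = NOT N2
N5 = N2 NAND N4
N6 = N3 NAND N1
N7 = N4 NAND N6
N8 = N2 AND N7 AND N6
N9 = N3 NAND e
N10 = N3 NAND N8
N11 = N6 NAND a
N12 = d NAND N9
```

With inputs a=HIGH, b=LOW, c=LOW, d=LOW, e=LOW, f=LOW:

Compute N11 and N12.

N0 = b NAND f = LOW NAND LOW = HIGH
N1 = c AND e = LOW AND LOW = LOW
N3 = N1 NAND N0 = LOW NAND HIGH = HIGH
N6 = N3 NAND N1 = HIGH NAND LOW = HIGH
N9 = N3 NAND e = HIGH NAND LOW = HIGH
N11 = N6 NAND a = HIGH NAND HIGH = LOW
N12 = d NAND N9 = LOW NAND HIGH = HIGH

N11 = LOW, N12 = HIGH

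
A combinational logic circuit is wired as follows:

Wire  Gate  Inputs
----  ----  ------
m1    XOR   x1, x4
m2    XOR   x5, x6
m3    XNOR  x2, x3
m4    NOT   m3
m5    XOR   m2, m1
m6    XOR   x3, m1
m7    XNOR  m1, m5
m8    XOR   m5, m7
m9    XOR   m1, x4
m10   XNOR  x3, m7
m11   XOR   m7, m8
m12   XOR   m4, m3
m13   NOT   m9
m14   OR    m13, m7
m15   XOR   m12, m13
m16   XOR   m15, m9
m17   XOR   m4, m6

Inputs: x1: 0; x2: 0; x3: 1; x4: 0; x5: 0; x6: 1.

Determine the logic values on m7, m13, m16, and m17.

m1 = x1 XOR x4 = 0 XOR 0 = 0
m2 = x5 XOR x6 = 0 XOR 1 = 1
m3 = x2 XNOR x3 = 0 XNOR 1 = 0
m4 = NOT m3 = NOT 0 = 1
m5 = m2 XOR m1 = 1 XOR 0 = 1
m6 = x3 XOR m1 = 1 XOR 0 = 1
m7 = m1 XNOR m5 = 0 XNOR 1 = 0
m9 = m1 XOR x4 = 0 XOR 0 = 0
m12 = m4 XOR m3 = 1 XOR 0 = 1
m13 = NOT m9 = NOT 0 = 1
m15 = m12 XOR m13 = 1 XOR 1 = 0
m16 = m15 XOR m9 = 0 XOR 0 = 0
m17 = m4 XOR m6 = 1 XOR 1 = 0

m7 = 0; m13 = 1; m16 = 0; m17 = 0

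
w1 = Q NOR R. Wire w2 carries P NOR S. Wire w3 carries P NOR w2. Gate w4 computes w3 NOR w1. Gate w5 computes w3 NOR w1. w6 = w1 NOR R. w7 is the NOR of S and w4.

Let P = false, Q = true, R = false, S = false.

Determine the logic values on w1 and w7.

w1 = false, w7 = false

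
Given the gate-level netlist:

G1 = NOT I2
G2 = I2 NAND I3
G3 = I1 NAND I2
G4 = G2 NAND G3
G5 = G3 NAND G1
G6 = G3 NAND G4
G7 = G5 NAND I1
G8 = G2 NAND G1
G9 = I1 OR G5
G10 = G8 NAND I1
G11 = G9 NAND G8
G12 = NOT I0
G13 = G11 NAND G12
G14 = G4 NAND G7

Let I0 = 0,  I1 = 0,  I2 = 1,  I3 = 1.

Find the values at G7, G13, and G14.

G7 = 1, G13 = 1, G14 = 0

G1 = NOT I2 = NOT 1 = 0
G2 = I2 NAND I3 = 1 NAND 1 = 0
G3 = I1 NAND I2 = 0 NAND 1 = 1
G4 = G2 NAND G3 = 0 NAND 1 = 1
G5 = G3 NAND G1 = 1 NAND 0 = 1
G7 = G5 NAND I1 = 1 NAND 0 = 1
G8 = G2 NAND G1 = 0 NAND 0 = 1
G9 = I1 OR G5 = 0 OR 1 = 1
G11 = G9 NAND G8 = 1 NAND 1 = 0
G12 = NOT I0 = NOT 0 = 1
G13 = G11 NAND G12 = 0 NAND 1 = 1
G14 = G4 NAND G7 = 1 NAND 1 = 0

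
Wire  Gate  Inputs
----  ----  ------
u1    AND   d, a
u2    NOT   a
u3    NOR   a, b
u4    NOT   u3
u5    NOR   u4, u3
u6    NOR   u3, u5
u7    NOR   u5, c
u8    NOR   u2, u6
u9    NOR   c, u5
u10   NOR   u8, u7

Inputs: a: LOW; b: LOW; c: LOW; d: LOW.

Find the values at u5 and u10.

u2 = NOT a = NOT LOW = HIGH
u3 = a NOR b = LOW NOR LOW = HIGH
u4 = NOT u3 = NOT HIGH = LOW
u5 = u4 NOR u3 = LOW NOR HIGH = LOW
u6 = u3 NOR u5 = HIGH NOR LOW = LOW
u7 = u5 NOR c = LOW NOR LOW = HIGH
u8 = u2 NOR u6 = HIGH NOR LOW = LOW
u10 = u8 NOR u7 = LOW NOR HIGH = LOW

u5 = LOW  u10 = LOW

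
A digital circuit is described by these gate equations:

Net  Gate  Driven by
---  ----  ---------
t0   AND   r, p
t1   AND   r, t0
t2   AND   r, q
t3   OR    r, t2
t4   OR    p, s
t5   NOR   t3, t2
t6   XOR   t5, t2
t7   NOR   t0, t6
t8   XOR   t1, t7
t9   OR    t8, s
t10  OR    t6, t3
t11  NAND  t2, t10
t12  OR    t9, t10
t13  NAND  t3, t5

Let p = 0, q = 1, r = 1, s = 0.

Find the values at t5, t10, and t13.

t5 = 0  t10 = 1  t13 = 1

t2 = r AND q = 1 AND 1 = 1
t3 = r OR t2 = 1 OR 1 = 1
t5 = t3 NOR t2 = 1 NOR 1 = 0
t6 = t5 XOR t2 = 0 XOR 1 = 1
t10 = t6 OR t3 = 1 OR 1 = 1
t13 = t3 NAND t5 = 1 NAND 0 = 1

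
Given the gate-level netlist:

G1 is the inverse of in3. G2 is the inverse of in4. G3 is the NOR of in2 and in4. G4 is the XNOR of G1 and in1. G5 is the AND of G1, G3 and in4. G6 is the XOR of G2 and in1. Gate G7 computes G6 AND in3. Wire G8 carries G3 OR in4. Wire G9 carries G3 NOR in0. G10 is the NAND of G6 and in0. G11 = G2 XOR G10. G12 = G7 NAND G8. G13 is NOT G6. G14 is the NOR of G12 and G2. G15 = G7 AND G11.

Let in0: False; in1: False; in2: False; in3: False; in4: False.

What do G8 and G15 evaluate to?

G8 = True; G15 = False

G2 = NOT in4 = NOT False = True
G3 = in2 NOR in4 = False NOR False = True
G6 = G2 XOR in1 = True XOR False = True
G7 = G6 AND in3 = True AND False = False
G8 = G3 OR in4 = True OR False = True
G10 = G6 NAND in0 = True NAND False = True
G11 = G2 XOR G10 = True XOR True = False
G15 = G7 AND G11 = False AND False = False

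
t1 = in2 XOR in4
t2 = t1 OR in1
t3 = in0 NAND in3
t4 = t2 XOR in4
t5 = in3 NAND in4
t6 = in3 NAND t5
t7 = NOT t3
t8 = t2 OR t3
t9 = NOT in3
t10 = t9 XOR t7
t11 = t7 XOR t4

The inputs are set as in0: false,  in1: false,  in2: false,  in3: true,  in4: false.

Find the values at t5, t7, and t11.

t5 = true; t7 = false; t11 = false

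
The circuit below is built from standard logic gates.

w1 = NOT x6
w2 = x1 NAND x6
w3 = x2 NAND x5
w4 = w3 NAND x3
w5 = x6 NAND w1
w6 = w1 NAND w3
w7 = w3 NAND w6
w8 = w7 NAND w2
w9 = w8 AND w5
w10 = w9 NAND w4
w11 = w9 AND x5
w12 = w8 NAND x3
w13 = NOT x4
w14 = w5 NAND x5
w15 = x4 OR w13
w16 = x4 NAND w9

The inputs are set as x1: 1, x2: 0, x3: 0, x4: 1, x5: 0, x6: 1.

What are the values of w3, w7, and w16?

w3 = 1, w7 = 0, w16 = 0

w1 = NOT x6 = NOT 1 = 0
w2 = x1 NAND x6 = 1 NAND 1 = 0
w3 = x2 NAND x5 = 0 NAND 0 = 1
w5 = x6 NAND w1 = 1 NAND 0 = 1
w6 = w1 NAND w3 = 0 NAND 1 = 1
w7 = w3 NAND w6 = 1 NAND 1 = 0
w8 = w7 NAND w2 = 0 NAND 0 = 1
w9 = w8 AND w5 = 1 AND 1 = 1
w16 = x4 NAND w9 = 1 NAND 1 = 0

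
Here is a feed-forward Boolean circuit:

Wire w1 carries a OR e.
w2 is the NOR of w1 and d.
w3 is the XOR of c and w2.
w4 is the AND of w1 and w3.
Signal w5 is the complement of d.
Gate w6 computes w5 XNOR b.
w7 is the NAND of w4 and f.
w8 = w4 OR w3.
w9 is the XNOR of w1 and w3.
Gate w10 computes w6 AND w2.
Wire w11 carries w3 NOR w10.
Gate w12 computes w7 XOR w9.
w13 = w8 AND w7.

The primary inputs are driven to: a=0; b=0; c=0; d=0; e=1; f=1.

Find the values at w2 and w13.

w2 = 0  w13 = 0

w1 = a OR e = 0 OR 1 = 1
w2 = w1 NOR d = 1 NOR 0 = 0
w3 = c XOR w2 = 0 XOR 0 = 0
w4 = w1 AND w3 = 1 AND 0 = 0
w7 = w4 NAND f = 0 NAND 1 = 1
w8 = w4 OR w3 = 0 OR 0 = 0
w13 = w8 AND w7 = 0 AND 1 = 0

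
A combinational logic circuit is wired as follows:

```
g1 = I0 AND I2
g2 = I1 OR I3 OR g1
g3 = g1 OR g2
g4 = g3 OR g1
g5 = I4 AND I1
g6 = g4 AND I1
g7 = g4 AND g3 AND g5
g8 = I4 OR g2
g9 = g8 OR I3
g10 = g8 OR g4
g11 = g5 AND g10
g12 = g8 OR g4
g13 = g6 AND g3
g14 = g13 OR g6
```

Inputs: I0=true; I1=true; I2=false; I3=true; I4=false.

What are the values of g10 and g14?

g10 = true, g14 = true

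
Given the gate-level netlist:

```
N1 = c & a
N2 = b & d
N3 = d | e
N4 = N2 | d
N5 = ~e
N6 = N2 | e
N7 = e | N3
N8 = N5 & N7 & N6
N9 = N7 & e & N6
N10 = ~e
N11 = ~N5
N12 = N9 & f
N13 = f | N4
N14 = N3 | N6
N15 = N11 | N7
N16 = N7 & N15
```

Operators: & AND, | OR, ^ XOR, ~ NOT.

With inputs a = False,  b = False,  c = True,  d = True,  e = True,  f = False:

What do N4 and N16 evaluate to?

N4 = True, N16 = True

N2 = b AND d = False AND True = False
N3 = d OR e = True OR True = True
N4 = N2 OR d = False OR True = True
N5 = NOT e = NOT True = False
N7 = e OR N3 = True OR True = True
N11 = NOT N5 = NOT False = True
N15 = N11 OR N7 = True OR True = True
N16 = N7 AND N15 = True AND True = True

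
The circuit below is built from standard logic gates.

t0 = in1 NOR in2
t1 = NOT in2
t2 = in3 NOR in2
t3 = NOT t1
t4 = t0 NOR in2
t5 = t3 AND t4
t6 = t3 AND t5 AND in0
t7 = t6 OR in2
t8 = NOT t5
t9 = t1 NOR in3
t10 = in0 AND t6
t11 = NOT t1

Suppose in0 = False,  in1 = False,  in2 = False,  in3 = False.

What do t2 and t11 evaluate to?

t2 = True  t11 = False

t1 = NOT in2 = NOT False = True
t2 = in3 NOR in2 = False NOR False = True
t11 = NOT t1 = NOT True = False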